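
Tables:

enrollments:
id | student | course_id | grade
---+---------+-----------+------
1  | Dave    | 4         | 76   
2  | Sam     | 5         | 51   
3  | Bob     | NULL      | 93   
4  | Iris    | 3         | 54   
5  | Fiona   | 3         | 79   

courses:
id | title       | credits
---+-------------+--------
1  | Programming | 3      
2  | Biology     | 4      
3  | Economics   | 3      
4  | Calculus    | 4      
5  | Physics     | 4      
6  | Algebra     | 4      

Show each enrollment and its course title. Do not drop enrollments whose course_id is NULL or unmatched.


LEFT JOIN keeps every row from enrollments (the left table); where course_id has no match in courses, the course columns become NULL. Walk through each enrollment:
  - enrollment 1 (Dave): course_id=4 -> matches Calculus
  - enrollment 2 (Sam): course_id=5 -> matches Physics
  - enrollment 3 (Bob): course_id=NULL, no match -> kept with NULL
  - enrollment 4 (Iris): course_id=3 -> matches Economics
  - enrollment 5 (Fiona): course_id=3 -> matches Economics
All 5 rows appear; 1 has NULL course.

SQL:
SELECT a.student, b.title AS course
FROM enrollments a
LEFT JOIN courses b ON a.course_id = b.id

Result:
student | course   
--------+----------
Dave    | Calculus 
Sam     | Physics  
Bob     | NULL     
Iris    | Economics
Fiona   | Economics


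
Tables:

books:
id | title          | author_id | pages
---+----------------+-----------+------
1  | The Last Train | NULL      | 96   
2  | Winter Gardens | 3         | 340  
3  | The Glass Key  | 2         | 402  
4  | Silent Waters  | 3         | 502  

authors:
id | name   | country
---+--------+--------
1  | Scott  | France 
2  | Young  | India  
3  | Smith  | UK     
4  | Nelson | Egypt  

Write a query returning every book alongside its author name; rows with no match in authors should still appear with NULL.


LEFT JOIN keeps every row from books (the left table); where author_id has no match in authors, the author columns become NULL. Walk through each book:
  - book 1 (The Last Train): author_id=NULL, no match -> kept with NULL
  - book 2 (Winter Gardens): author_id=3 -> matches Smith
  - book 3 (The Glass Key): author_id=2 -> matches Young
  - book 4 (Silent Waters): author_id=3 -> matches Smith
All 4 rows appear; 1 has NULL author.

SQL:
SELECT a.title, b.name AS author
FROM books a
LEFT JOIN authors b ON a.author_id = b.id

Result:
title          | author
---------------+-------
The Last Train | NULL  
Winter Gardens | Smith 
The Glass Key  | Young 
Silent Waters  | Smith 


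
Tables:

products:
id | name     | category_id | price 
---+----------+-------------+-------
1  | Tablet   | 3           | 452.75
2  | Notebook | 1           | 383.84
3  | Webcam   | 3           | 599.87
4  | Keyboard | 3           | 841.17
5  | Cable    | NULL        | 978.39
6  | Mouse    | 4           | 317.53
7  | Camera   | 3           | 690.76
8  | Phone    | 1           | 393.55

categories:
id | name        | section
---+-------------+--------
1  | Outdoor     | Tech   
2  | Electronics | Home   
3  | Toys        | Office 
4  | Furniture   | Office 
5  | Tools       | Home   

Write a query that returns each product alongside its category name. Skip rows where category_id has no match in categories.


INNER JOIN keeps only products rows whose category_id matches an id in categories. Walk through each product:
  - product 1 (Tablet): category_id=3 -> matches Toys
  - product 2 (Notebook): category_id=1 -> matches Outdoor
  - product 3 (Webcam): category_id=3 -> matches Toys
  - product 4 (Keyboard): category_id=3 -> matches Toys
  - product 5 (Cable): category_id=NULL, no match -> dropped
  - product 6 (Mouse): category_id=4 -> matches Furniture
  - product 7 (Camera): category_id=3 -> matches Toys
  - product 8 (Phone): category_id=1 -> matches Outdoor
So 1 of 8 rows is dropped.

SQL:
SELECT a.name, b.name AS category
FROM products a
INNER JOIN categories b ON a.category_id = b.id

Result:
name     | category 
---------+----------
Tablet   | Toys     
Notebook | Outdoor  
Webcam   | Toys     
Keyboard | Toys     
Mouse    | Furniture
Camera   | Toys     
Phone    | Outdoor  


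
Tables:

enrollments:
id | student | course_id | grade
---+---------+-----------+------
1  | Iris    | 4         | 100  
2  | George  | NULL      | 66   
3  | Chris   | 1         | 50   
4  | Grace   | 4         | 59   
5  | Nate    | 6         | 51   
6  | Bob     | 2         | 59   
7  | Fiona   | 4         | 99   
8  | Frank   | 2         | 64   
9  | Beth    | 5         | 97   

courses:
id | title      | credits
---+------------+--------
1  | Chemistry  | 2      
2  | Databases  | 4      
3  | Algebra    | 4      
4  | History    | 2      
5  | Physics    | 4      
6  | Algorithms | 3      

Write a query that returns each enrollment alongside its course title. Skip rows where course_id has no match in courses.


INNER JOIN keeps only enrollments rows whose course_id matches an id in courses. Walk through each enrollment:
  - enrollment 1 (Iris): course_id=4 -> matches History
  - enrollment 2 (George): course_id=NULL, no match -> dropped
  - enrollment 3 (Chris): course_id=1 -> matches Chemistry
  - enrollment 4 (Grace): course_id=4 -> matches History
  - enrollment 5 (Nate): course_id=6 -> matches Algorithms
  - enrollment 6 (Bob): course_id=2 -> matches Databases
  - enrollment 7 (Fiona): course_id=4 -> matches History
  - enrollment 8 (Frank): course_id=2 -> matches Databases
  - enrollment 9 (Beth): course_id=5 -> matches Physics
So 1 of 9 rows is dropped.

SQL:
SELECT a.student, b.title AS course
FROM enrollments a
INNER JOIN courses b ON a.course_id = b.id

Result:
student | course    
--------+-----------
Iris    | History   
Chris   | Chemistry 
Grace   | History   
Nate    | Algorithms
Bob     | Databases 
Fiona   | History   
Frank   | Databases 
Beth    | Physics   


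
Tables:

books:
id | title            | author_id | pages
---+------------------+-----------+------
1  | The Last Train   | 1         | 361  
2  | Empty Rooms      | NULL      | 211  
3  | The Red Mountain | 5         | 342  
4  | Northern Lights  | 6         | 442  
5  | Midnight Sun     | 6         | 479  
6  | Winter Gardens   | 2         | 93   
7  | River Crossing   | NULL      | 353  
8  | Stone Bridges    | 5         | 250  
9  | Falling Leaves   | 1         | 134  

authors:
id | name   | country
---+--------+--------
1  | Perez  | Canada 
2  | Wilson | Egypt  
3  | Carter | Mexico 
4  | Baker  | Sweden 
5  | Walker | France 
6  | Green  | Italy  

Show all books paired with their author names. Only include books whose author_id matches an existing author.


INNER JOIN keeps only books rows whose author_id matches an id in authors. Walk through each book:
  - book 1 (The Last Train): author_id=1 -> matches Perez
  - book 2 (Empty Rooms): author_id=NULL, no match -> dropped
  - book 3 (The Red Mountain): author_id=5 -> matches Walker
  - book 4 (Northern Lights): author_id=6 -> matches Green
  - book 5 (Midnight Sun): author_id=6 -> matches Green
  - book 6 (Winter Gardens): author_id=2 -> matches Wilson
  - book 7 (River Crossing): author_id=NULL, no match -> dropped
  - book 8 (Stone Bridges): author_id=5 -> matches Walker
  - book 9 (Falling Leaves): author_id=1 -> matches Perez
So 2 of 9 rows are dropped.

SQL:
SELECT a.title, b.name AS author
FROM books a
INNER JOIN authors b ON a.author_id = b.id

Result:
title            | author
-----------------+-------
The Last Train   | Perez 
The Red Mountain | Walker
Northern Lights  | Green 
Midnight Sun     | Green 
Winter Gardens   | Wilson
Stone Bridges    | Walker
Falling Leaves   | Perez 


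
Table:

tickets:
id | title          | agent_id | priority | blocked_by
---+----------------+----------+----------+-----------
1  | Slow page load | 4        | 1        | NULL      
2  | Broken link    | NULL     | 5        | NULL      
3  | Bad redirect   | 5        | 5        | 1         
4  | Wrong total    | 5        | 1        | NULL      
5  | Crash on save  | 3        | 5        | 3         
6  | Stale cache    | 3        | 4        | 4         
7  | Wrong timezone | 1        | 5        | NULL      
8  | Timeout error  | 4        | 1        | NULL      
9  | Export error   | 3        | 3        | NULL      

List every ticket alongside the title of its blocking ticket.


This is a self-join: tickets is joined to a second copy of itself, matching each row's blocked_by to another row's id. Use LEFT JOIN so rows with blocked_by=NULL are kept.
  - ticket 1 (Slow page load): blocked_by=NULL -> NULL
  - ticket 2 (Broken link): blocked_by=NULL -> NULL
  - ticket 3 (Bad redirect): blocked_by=1 -> Slow page load
  - ticket 4 (Wrong total): blocked_by=NULL -> NULL
  - ticket 5 (Crash on save): blocked_by=3 -> Bad redirect
  - ticket 6 (Stale cache): blocked_by=4 -> Wrong total
  - ticket 7 (Wrong timezone): blocked_by=NULL -> NULL
  - ticket 8 (Timeout error): blocked_by=NULL -> NULL
  - ticket 9 (Export error): blocked_by=NULL -> NULL

SQL:
SELECT a.title AS item, b.title AS blocked_by
FROM tickets a
LEFT JOIN tickets b ON a.blocked_by = b.id

Result:
item           | blocked_by    
---------------+---------------
Slow page load | NULL          
Broken link    | NULL          
Bad redirect   | Slow page load
Wrong total    | NULL          
Crash on save  | Bad redirect  
Stale cache    | Wrong total   
Wrong timezone | NULL          
Timeout error  | NULL          
Export error   | NULL          


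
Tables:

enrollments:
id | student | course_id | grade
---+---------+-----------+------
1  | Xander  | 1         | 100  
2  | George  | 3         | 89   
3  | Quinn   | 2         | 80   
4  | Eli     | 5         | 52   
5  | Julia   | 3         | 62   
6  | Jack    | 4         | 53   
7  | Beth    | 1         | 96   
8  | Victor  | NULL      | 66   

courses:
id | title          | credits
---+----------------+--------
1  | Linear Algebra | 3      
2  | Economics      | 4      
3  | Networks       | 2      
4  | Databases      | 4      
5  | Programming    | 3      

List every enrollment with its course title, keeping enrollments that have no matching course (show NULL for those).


LEFT JOIN keeps every row from enrollments (the left table); where course_id has no match in courses, the course columns become NULL. Walk through each enrollment:
  - enrollment 1 (Xander): course_id=1 -> matches Linear Algebra
  - enrollment 2 (George): course_id=3 -> matches Networks
  - enrollment 3 (Quinn): course_id=2 -> matches Economics
  - enrollment 4 (Eli): course_id=5 -> matches Programming
  - enrollment 5 (Julia): course_id=3 -> matches Networks
  - enrollment 6 (Jack): course_id=4 -> matches Databases
  - enrollment 7 (Beth): course_id=1 -> matches Linear Algebra
  - enrollment 8 (Victor): course_id=NULL, no match -> kept with NULL
All 8 rows appear; 1 has NULL course.

SQL:
SELECT a.student, b.title AS course
FROM enrollments a
LEFT JOIN courses b ON a.course_id = b.id

Result:
student | course        
--------+---------------
Xander  | Linear Algebra
George  | Networks      
Quinn   | Economics     
Eli     | Programming   
Julia   | Networks      
Jack    | Databases     
Beth    | Linear Algebra
Victor  | NULL          


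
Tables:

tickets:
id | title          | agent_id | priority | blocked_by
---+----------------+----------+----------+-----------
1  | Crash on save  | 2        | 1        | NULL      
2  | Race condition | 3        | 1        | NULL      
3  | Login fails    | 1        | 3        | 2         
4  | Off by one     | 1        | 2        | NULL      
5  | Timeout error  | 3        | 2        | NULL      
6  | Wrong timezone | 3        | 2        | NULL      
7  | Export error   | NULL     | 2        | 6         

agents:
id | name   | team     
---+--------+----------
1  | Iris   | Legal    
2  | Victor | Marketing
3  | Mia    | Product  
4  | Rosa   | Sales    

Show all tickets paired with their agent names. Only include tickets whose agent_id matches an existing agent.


INNER JOIN keeps only tickets rows whose agent_id matches an id in agents. Walk through each ticket:
  - ticket 1 (Crash on save): agent_id=2 -> matches Victor
  - ticket 2 (Race condition): agent_id=3 -> matches Mia
  - ticket 3 (Login fails): agent_id=1 -> matches Iris
  - ticket 4 (Off by one): agent_id=1 -> matches Iris
  - ticket 5 (Timeout error): agent_id=3 -> matches Mia
  - ticket 6 (Wrong timezone): agent_id=3 -> matches Mia
  - ticket 7 (Export error): agent_id=NULL, no match -> dropped
So 1 of 7 rows is dropped.

SQL:
SELECT a.title, b.name AS agent
FROM tickets a
INNER JOIN agents b ON a.agent_id = b.id

Result:
title          | agent 
---------------+-------
Crash on save  | Victor
Race condition | Mia   
Login fails    | Iris  
Off by one     | Iris  
Timeout error  | Mia   
Wrong timezone | Mia   


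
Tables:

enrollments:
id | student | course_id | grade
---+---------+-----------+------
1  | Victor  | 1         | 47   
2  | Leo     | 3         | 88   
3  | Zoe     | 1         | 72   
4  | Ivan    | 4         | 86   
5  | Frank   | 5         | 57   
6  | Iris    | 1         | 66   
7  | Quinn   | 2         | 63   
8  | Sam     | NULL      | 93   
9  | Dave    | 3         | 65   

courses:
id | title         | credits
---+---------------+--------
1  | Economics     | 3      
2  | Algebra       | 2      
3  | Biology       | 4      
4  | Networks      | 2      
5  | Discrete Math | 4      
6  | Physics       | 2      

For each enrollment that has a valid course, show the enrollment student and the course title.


INNER JOIN keeps only enrollments rows whose course_id matches an id in courses. Walk through each enrollment:
  - enrollment 1 (Victor): course_id=1 -> matches Economics
  - enrollment 2 (Leo): course_id=3 -> matches Biology
  - enrollment 3 (Zoe): course_id=1 -> matches Economics
  - enrollment 4 (Ivan): course_id=4 -> matches Networks
  - enrollment 5 (Frank): course_id=5 -> matches Discrete Math
  - enrollment 6 (Iris): course_id=1 -> matches Economics
  - enrollment 7 (Quinn): course_id=2 -> matches Algebra
  - enrollment 8 (Sam): course_id=NULL, no match -> dropped
  - enrollment 9 (Dave): course_id=3 -> matches Biology
So 1 of 9 rows is dropped.

SQL:
SELECT a.student, b.title AS course
FROM enrollments a
INNER JOIN courses b ON a.course_id = b.id

Result:
student | course       
--------+--------------
Victor  | Economics    
Leo     | Biology      
Zoe     | Economics    
Ivan    | Networks     
Frank   | Discrete Math
Iris    | Economics    
Quinn   | Algebra      
Dave    | Biology      


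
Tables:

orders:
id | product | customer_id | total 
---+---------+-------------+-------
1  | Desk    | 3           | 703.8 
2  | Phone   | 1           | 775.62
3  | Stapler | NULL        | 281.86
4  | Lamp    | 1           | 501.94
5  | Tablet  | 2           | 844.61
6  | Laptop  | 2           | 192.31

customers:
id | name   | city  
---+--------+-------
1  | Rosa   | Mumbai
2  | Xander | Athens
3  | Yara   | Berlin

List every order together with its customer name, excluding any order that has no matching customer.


INNER JOIN keeps only orders rows whose customer_id matches an id in customers. Walk through each order:
  - order 1 (Desk): customer_id=3 -> matches Yara
  - order 2 (Phone): customer_id=1 -> matches Rosa
  - order 3 (Stapler): customer_id=NULL, no match -> dropped
  - order 4 (Lamp): customer_id=1 -> matches Rosa
  - order 5 (Tablet): customer_id=2 -> matches Xander
  - order 6 (Laptop): customer_id=2 -> matches Xander
So 1 of 6 rows is dropped.

SQL:
SELECT a.product, b.name AS customer
FROM orders a
INNER JOIN customers b ON a.customer_id = b.id

Result:
product | customer
--------+---------
Desk    | Yara    
Phone   | Rosa    
Lamp    | Rosa    
Tablet  | Xander  
Laptop  | Xander  


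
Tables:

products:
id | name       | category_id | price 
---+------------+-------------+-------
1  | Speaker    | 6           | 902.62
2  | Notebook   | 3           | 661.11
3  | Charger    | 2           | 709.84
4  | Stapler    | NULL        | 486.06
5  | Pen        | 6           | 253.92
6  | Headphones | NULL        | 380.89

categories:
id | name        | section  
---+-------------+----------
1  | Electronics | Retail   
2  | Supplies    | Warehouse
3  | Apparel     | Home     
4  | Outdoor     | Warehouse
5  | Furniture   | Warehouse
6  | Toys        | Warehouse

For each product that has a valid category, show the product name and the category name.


INNER JOIN keeps only products rows whose category_id matches an id in categories. Walk through each product:
  - product 1 (Speaker): category_id=6 -> matches Toys
  - product 2 (Notebook): category_id=3 -> matches Apparel
  - product 3 (Charger): category_id=2 -> matches Supplies
  - product 4 (Stapler): category_id=NULL, no match -> dropped
  - product 5 (Pen): category_id=6 -> matches Toys
  - product 6 (Headphones): category_id=NULL, no match -> dropped
So 2 of 6 rows are dropped.

SQL:
SELECT a.name, b.name AS category
FROM products a
INNER JOIN categories b ON a.category_id = b.id

Result:
name     | category
---------+---------
Speaker  | Toys    
Notebook | Apparel 
Charger  | Supplies
Pen      | Toys    


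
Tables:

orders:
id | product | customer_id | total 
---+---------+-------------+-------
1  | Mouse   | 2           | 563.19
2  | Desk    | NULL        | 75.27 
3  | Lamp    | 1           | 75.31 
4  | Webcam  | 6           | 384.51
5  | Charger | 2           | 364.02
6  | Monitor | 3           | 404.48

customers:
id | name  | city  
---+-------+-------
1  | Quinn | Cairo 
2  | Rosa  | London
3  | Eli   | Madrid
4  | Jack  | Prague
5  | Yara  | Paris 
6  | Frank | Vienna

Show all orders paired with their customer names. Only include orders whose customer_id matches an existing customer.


INNER JOIN keeps only orders rows whose customer_id matches an id in customers. Walk through each order:
  - order 1 (Mouse): customer_id=2 -> matches Rosa
  - order 2 (Desk): customer_id=NULL, no match -> dropped
  - order 3 (Lamp): customer_id=1 -> matches Quinn
  - order 4 (Webcam): customer_id=6 -> matches Frank
  - order 5 (Charger): customer_id=2 -> matches Rosa
  - order 6 (Monitor): customer_id=3 -> matches Eli
So 1 of 6 rows is dropped.

SQL:
SELECT a.product, b.name AS customer
FROM orders a
INNER JOIN customers b ON a.customer_id = b.id

Result:
product | customer
--------+---------
Mouse   | Rosa    
Lamp    | Quinn   
Webcam  | Frank   
Charger | Rosa    
Monitor | Eli     


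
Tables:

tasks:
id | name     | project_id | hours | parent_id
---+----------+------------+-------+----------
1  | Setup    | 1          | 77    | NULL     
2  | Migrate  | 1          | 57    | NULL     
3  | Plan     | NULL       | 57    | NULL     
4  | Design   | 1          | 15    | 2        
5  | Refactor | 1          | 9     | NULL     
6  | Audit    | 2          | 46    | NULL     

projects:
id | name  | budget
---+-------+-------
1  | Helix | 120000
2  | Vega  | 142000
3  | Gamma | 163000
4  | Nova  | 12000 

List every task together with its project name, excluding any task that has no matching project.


INNER JOIN keeps only tasks rows whose project_id matches an id in projects. Walk through each task:
  - task 1 (Setup): project_id=1 -> matches Helix
  - task 2 (Migrate): project_id=1 -> matches Helix
  - task 3 (Plan): project_id=NULL, no match -> dropped
  - task 4 (Design): project_id=1 -> matches Helix
  - task 5 (Refactor): project_id=1 -> matches Helix
  - task 6 (Audit): project_id=2 -> matches Vega
So 1 of 6 rows is dropped.

SQL:
SELECT a.name, b.name AS project
FROM tasks a
INNER JOIN projects b ON a.project_id = b.id

Result:
name     | project
---------+--------
Setup    | Helix  
Migrate  | Helix  
Design   | Helix  
Refactor | Helix  
Audit    | Vega   


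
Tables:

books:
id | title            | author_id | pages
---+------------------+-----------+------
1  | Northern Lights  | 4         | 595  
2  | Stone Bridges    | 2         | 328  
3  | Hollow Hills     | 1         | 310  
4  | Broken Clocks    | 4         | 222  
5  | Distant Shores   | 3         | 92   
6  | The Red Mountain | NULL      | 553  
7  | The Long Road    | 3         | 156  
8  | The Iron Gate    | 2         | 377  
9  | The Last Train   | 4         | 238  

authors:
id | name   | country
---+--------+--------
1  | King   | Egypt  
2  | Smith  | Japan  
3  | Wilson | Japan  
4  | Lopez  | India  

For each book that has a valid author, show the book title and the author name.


INNER JOIN keeps only books rows whose author_id matches an id in authors. Walk through each book:
  - book 1 (Northern Lights): author_id=4 -> matches Lopez
  - book 2 (Stone Bridges): author_id=2 -> matches Smith
  - book 3 (Hollow Hills): author_id=1 -> matches King
  - book 4 (Broken Clocks): author_id=4 -> matches Lopez
  - book 5 (Distant Shores): author_id=3 -> matches Wilson
  - book 6 (The Red Mountain): author_id=NULL, no match -> dropped
  - book 7 (The Long Road): author_id=3 -> matches Wilson
  - book 8 (The Iron Gate): author_id=2 -> matches Smith
  - book 9 (The Last Train): author_id=4 -> matches Lopez
So 1 of 9 rows is dropped.

SQL:
SELECT a.title, b.name AS author
FROM books a
INNER JOIN authors b ON a.author_id = b.id

Result:
title           | author
----------------+-------
Northern Lights | Lopez 
Stone Bridges   | Smith 
Hollow Hills    | King  
Broken Clocks   | Lopez 
Distant Shores  | Wilson
The Long Road   | Wilson
The Iron Gate   | Smith 
The Last Train  | Lopez 


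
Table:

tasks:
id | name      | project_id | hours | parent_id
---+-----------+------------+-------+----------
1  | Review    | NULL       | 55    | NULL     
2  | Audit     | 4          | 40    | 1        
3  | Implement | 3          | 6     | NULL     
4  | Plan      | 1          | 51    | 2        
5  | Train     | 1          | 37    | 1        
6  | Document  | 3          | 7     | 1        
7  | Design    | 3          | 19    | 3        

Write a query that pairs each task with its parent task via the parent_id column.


This is a self-join: tasks is joined to a second copy of itself, matching each row's parent_id to another row's id. Use LEFT JOIN so rows with parent_id=NULL are kept.
  - task 1 (Review): parent_id=NULL -> NULL
  - task 2 (Audit): parent_id=1 -> Review
  - task 3 (Implement): parent_id=NULL -> NULL
  - task 4 (Plan): parent_id=2 -> Audit
  - task 5 (Train): parent_id=1 -> Review
  - task 6 (Document): parent_id=1 -> Review
  - task 7 (Design): parent_id=3 -> Implement

SQL:
SELECT a.name AS item, b.name AS parent
FROM tasks a
LEFT JOIN tasks b ON a.parent_id = b.id

Result:
item      | parent   
----------+----------
Review    | NULL     
Audit     | Review   
Implement | NULL     
Plan      | Audit    
Train     | Review   
Document  | Review   
Design    | Implement


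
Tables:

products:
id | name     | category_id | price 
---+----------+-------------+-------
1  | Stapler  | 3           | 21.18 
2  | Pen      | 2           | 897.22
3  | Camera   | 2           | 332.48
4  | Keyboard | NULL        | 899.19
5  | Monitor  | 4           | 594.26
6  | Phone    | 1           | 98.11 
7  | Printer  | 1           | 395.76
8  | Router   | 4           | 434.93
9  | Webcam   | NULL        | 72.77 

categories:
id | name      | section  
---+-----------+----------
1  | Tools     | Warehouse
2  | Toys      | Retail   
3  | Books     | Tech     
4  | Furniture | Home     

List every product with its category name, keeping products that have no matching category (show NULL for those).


LEFT JOIN keeps every row from products (the left table); where category_id has no match in categories, the category columns become NULL. Walk through each product:
  - product 1 (Stapler): category_id=3 -> matches Books
  - product 2 (Pen): category_id=2 -> matches Toys
  - product 3 (Camera): category_id=2 -> matches Toys
  - product 4 (Keyboard): category_id=NULL, no match -> kept with NULL
  - product 5 (Monitor): category_id=4 -> matches Furniture
  - product 6 (Phone): category_id=1 -> matches Tools
  - product 7 (Printer): category_id=1 -> matches Tools
  - product 8 (Router): category_id=4 -> matches Furniture
  - product 9 (Webcam): category_id=NULL, no match -> kept with NULL
All 9 rows appear; 2 have NULL category.

SQL:
SELECT a.name, b.name AS category
FROM products a
LEFT JOIN categories b ON a.category_id = b.id

Result:
name     | category 
---------+----------
Stapler  | Books    
Pen      | Toys     
Camera   | Toys     
Keyboard | NULL     
Monitor  | Furniture
Phone    | Tools    
Printer  | Tools    
Router   | Furniture
Webcam   | NULL     


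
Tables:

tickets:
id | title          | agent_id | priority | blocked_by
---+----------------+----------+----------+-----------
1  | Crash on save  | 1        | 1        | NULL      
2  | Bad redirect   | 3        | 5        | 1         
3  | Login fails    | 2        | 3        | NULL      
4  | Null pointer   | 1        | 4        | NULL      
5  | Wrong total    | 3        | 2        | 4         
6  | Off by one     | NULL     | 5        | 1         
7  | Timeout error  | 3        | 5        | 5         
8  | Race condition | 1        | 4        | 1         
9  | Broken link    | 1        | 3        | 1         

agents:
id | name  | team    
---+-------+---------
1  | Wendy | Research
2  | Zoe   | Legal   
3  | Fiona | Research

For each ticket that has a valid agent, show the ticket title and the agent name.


INNER JOIN keeps only tickets rows whose agent_id matches an id in agents. Walk through each ticket:
  - ticket 1 (Crash on save): agent_id=1 -> matches Wendy
  - ticket 2 (Bad redirect): agent_id=3 -> matches Fiona
  - ticket 3 (Login fails): agent_id=2 -> matches Zoe
  - ticket 4 (Null pointer): agent_id=1 -> matches Wendy
  - ticket 5 (Wrong total): agent_id=3 -> matches Fiona
  - ticket 6 (Off by one): agent_id=NULL, no match -> dropped
  - ticket 7 (Timeout error): agent_id=3 -> matches Fiona
  - ticket 8 (Race condition): agent_id=1 -> matches Wendy
  - ticket 9 (Broken link): agent_id=1 -> matches Wendy
So 1 of 9 rows is dropped.

SQL:
SELECT a.title, b.name AS agent
FROM tickets a
INNER JOIN agents b ON a.agent_id = b.id

Result:
title          | agent
---------------+------
Crash on save  | Wendy
Bad redirect   | Fiona
Login fails    | Zoe  
Null pointer   | Wendy
Wrong total    | Fiona
Timeout error  | Fiona
Race condition | Wendy
Broken link    | Wendy


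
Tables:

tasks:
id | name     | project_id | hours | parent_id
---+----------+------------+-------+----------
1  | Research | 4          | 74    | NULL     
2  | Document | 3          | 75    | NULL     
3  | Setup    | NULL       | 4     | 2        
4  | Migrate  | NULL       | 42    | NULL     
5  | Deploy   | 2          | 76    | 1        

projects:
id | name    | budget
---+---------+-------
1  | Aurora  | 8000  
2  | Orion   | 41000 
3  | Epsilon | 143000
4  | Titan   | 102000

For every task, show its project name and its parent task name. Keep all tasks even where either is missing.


Two LEFT JOINs from the same base table tasks: one to projects via project_id, one to tasks itself via parent_id. Both are LEFT so every task is preserved.
Match against projects:
  - task 1 (Research): project_id=4 -> matches Titan
  - task 2 (Document): project_id=3 -> matches Epsilon
  - task 3 (Setup): project_id=NULL, no match -> kept with NULL
  - task 4 (Migrate): project_id=NULL, no match -> kept with NULL
  - task 5 (Deploy): project_id=2 -> matches Orion
Match against tasks (self):
  - task 1 (Research): parent_id=NULL -> NULL
  - task 2 (Document): parent_id=NULL -> NULL
  - task 3 (Setup): parent_id=2 -> Document
  - task 4 (Migrate): parent_id=NULL -> NULL
  - task 5 (Deploy): parent_id=1 -> Research

SQL:
SELECT a.name, b.name AS project, c.name AS parent
FROM tasks a
LEFT JOIN projects b ON a.project_id = b.id
LEFT JOIN tasks c ON a.parent_id = c.id

Result:
name     | project | parent  
---------+---------+---------
Research | Titan   | NULL    
Document | Epsilon | NULL    
Setup    | NULL    | Document
Migrate  | NULL    | NULL    
Deploy   | Orion   | Research


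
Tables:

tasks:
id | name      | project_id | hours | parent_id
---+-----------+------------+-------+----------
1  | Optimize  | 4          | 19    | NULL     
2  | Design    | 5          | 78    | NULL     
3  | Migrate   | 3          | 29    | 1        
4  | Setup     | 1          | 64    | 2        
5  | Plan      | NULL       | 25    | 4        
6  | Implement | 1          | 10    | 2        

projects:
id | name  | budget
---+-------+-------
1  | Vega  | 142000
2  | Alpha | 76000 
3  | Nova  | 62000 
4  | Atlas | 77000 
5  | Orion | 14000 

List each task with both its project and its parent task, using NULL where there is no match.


Two LEFT JOINs from the same base table tasks: one to projects via project_id, one to tasks itself via parent_id. Both are LEFT so every task is preserved.
Match against projects:
  - task 1 (Optimize): project_id=4 -> matches Atlas
  - task 2 (Design): project_id=5 -> matches Orion
  - task 3 (Migrate): project_id=3 -> matches Nova
  - task 4 (Setup): project_id=1 -> matches Vega
  - task 5 (Plan): project_id=NULL, no match -> kept with NULL
  - task 6 (Implement): project_id=1 -> matches Vega
Match against tasks (self):
  - task 1 (Optimize): parent_id=NULL -> NULL
  - task 2 (Design): parent_id=NULL -> NULL
  - task 3 (Migrate): parent_id=1 -> Optimize
  - task 4 (Setup): parent_id=2 -> Design
  - task 5 (Plan): parent_id=4 -> Setup
  - task 6 (Implement): parent_id=2 -> Design

SQL:
SELECT a.name, b.name AS project, c.name AS parent
FROM tasks a
LEFT JOIN projects b ON a.project_id = b.id
LEFT JOIN tasks c ON a.parent_id = c.id

Result:
name      | project | parent  
----------+---------+---------
Optimize  | Atlas   | NULL    
Design    | Orion   | NULL    
Migrate   | Nova    | Optimize
Setup     | Vega    | Design  
Plan      | NULL    | Setup   
Implement | Vega    | Design  


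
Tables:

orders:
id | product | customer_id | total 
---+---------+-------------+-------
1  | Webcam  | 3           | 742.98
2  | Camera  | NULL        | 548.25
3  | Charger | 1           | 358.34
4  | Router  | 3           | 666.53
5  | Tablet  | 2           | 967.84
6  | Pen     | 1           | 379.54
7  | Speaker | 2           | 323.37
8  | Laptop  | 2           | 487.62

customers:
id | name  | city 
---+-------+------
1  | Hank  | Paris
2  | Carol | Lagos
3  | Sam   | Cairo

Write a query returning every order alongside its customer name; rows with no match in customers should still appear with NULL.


LEFT JOIN keeps every row from orders (the left table); where customer_id has no match in customers, the customer columns become NULL. Walk through each order:
  - order 1 (Webcam): customer_id=3 -> matches Sam
  - order 2 (Camera): customer_id=NULL, no match -> kept with NULL
  - order 3 (Charger): customer_id=1 -> matches Hank
  - order 4 (Router): customer_id=3 -> matches Sam
  - order 5 (Tablet): customer_id=2 -> matches Carol
  - order 6 (Pen): customer_id=1 -> matches Hank
  - order 7 (Speaker): customer_id=2 -> matches Carol
  - order 8 (Laptop): customer_id=2 -> matches Carol
All 8 rows appear; 1 has NULL customer.

SQL:
SELECT a.product, b.name AS customer
FROM orders a
LEFT JOIN customers b ON a.customer_id = b.id

Result:
product | customer
--------+---------
Webcam  | Sam     
Camera  | NULL    
Charger | Hank    
Router  | Sam     
Tablet  | Carol   
Pen     | Hank    
Speaker | Carol   
Laptop  | Carol   


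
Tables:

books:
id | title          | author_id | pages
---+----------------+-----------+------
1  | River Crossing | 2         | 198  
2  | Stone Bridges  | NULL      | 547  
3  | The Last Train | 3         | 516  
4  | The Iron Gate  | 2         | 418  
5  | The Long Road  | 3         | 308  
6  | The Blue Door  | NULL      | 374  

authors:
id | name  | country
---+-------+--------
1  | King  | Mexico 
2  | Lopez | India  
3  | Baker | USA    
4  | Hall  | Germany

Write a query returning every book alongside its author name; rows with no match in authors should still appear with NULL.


LEFT JOIN keeps every row from books (the left table); where author_id has no match in authors, the author columns become NULL. Walk through each book:
  - book 1 (River Crossing): author_id=2 -> matches Lopez
  - book 2 (Stone Bridges): author_id=NULL, no match -> kept with NULL
  - book 3 (The Last Train): author_id=3 -> matches Baker
  - book 4 (The Iron Gate): author_id=2 -> matches Lopez
  - book 5 (The Long Road): author_id=3 -> matches Baker
  - book 6 (The Blue Door): author_id=NULL, no match -> kept with NULL
All 6 rows appear; 2 have NULL author.

SQL:
SELECT a.title, b.name AS author
FROM books a
LEFT JOIN authors b ON a.author_id = b.id

Result:
title          | author
---------------+-------
River Crossing | Lopez 
Stone Bridges  | NULL  
The Last Train | Baker 
The Iron Gate  | Lopez 
The Long Road  | Baker 
The Blue Door  | NULL  


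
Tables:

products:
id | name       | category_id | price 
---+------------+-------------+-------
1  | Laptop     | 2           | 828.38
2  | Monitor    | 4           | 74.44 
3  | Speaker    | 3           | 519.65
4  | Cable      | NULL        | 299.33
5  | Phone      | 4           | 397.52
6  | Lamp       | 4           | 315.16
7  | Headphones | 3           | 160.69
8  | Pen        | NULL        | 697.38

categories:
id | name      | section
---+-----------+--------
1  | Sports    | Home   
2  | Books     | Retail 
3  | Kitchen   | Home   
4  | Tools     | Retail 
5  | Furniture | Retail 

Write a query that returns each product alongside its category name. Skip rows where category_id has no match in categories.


INNER JOIN keeps only products rows whose category_id matches an id in categories. Walk through each product:
  - product 1 (Laptop): category_id=2 -> matches Books
  - product 2 (Monitor): category_id=4 -> matches Tools
  - product 3 (Speaker): category_id=3 -> matches Kitchen
  - product 4 (Cable): category_id=NULL, no match -> dropped
  - product 5 (Phone): category_id=4 -> matches Tools
  - product 6 (Lamp): category_id=4 -> matches Tools
  - product 7 (Headphones): category_id=3 -> matches Kitchen
  - product 8 (Pen): category_id=NULL, no match -> dropped
So 2 of 8 rows are dropped.

SQL:
SELECT a.name, b.name AS category
FROM products a
INNER JOIN categories b ON a.category_id = b.id

Result:
name       | category
-----------+---------
Laptop     | Books   
Monitor    | Tools   
Speaker    | Kitchen 
Phone      | Tools   
Lamp       | Tools   
Headphones | Kitchen 


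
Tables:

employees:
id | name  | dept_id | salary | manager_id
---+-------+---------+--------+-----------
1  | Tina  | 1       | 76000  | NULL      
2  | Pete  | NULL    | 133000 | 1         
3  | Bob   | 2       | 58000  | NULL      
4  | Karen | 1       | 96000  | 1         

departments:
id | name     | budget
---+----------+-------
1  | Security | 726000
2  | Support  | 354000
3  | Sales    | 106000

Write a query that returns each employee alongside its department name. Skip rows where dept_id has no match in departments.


INNER JOIN keeps only employees rows whose dept_id matches an id in departments. Walk through each employee:
  - employee 1 (Tina): dept_id=1 -> matches Security
  - employee 2 (Pete): dept_id=NULL, no match -> dropped
  - employee 3 (Bob): dept_id=2 -> matches Support
  - employee 4 (Karen): dept_id=1 -> matches Security
So 1 of 4 rows is dropped.

SQL:
SELECT a.name, b.name AS department
FROM employees a
INNER JOIN departments b ON a.dept_id = b.id

Result:
name  | department
------+-----------
Tina  | Security  
Bob   | Support   
Karen | Security  


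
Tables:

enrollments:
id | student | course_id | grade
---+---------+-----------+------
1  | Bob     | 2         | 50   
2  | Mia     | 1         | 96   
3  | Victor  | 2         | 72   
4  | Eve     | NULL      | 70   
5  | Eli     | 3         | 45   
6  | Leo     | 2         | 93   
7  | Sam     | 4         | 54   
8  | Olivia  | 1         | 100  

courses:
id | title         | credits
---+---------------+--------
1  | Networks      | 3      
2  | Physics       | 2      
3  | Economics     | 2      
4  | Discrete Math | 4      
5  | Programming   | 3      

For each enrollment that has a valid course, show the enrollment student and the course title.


INNER JOIN keeps only enrollments rows whose course_id matches an id in courses. Walk through each enrollment:
  - enrollment 1 (Bob): course_id=2 -> matches Physics
  - enrollment 2 (Mia): course_id=1 -> matches Networks
  - enrollment 3 (Victor): course_id=2 -> matches Physics
  - enrollment 4 (Eve): course_id=NULL, no match -> dropped
  - enrollment 5 (Eli): course_id=3 -> matches Economics
  - enrollment 6 (Leo): course_id=2 -> matches Physics
  - enrollment 7 (Sam): course_id=4 -> matches Discrete Math
  - enrollment 8 (Olivia): course_id=1 -> matches Networks
So 1 of 8 rows is dropped.

SQL:
SELECT a.student, b.title AS course
FROM enrollments a
INNER JOIN courses b ON a.course_id = b.id

Result:
student | course       
--------+--------------
Bob     | Physics      
Mia     | Networks     
Victor  | Physics      
Eli     | Economics    
Leo     | Physics      
Sam     | Discrete Math
Olivia  | Networks     


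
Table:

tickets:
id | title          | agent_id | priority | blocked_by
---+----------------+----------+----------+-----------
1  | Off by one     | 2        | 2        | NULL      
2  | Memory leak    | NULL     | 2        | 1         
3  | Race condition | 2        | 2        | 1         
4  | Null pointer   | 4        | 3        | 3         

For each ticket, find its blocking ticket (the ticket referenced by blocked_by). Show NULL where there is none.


This is a self-join: tickets is joined to a second copy of itself, matching each row's blocked_by to another row's id. Use LEFT JOIN so rows with blocked_by=NULL are kept.
  - ticket 1 (Off by one): blocked_by=NULL -> NULL
  - ticket 2 (Memory leak): blocked_by=1 -> Off by one
  - ticket 3 (Race condition): blocked_by=1 -> Off by one
  - ticket 4 (Null pointer): blocked_by=3 -> Race condition

SQL:
SELECT a.title AS item, b.title AS blocked_by
FROM tickets a
LEFT JOIN tickets b ON a.blocked_by = b.id

Result:
item           | blocked_by    
---------------+---------------
Off by one     | NULL          
Memory leak    | Off by one    
Race condition | Off by one    
Null pointer   | Race condition


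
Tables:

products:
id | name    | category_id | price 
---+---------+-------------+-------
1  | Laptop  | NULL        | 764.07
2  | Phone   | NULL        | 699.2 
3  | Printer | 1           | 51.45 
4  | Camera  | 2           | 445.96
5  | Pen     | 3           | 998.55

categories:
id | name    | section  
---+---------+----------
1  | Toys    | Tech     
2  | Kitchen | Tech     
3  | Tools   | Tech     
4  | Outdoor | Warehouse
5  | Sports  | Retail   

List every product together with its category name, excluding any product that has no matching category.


INNER JOIN keeps only products rows whose category_id matches an id in categories. Walk through each product:
  - product 1 (Laptop): category_id=NULL, no match -> dropped
  - product 2 (Phone): category_id=NULL, no match -> dropped
  - product 3 (Printer): category_id=1 -> matches Toys
  - product 4 (Camera): category_id=2 -> matches Kitchen
  - product 5 (Pen): category_id=3 -> matches Tools
So 2 of 5 rows are dropped.

SQL:
SELECT a.name, b.name AS category
FROM products a
INNER JOIN categories b ON a.category_id = b.id

Result:
name    | category
--------+---------
Printer | Toys    
Camera  | Kitchen 
Pen     | Tools   


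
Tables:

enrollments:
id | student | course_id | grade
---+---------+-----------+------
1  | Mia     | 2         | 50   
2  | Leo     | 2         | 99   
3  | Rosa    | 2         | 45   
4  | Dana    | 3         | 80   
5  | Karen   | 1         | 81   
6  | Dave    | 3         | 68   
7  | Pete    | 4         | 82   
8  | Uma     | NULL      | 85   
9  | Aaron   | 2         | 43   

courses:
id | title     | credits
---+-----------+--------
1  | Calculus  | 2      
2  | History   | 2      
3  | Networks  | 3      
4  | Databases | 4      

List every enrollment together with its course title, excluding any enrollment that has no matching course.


INNER JOIN keeps only enrollments rows whose course_id matches an id in courses. Walk through each enrollment:
  - enrollment 1 (Mia): course_id=2 -> matches History
  - enrollment 2 (Leo): course_id=2 -> matches History
  - enrollment 3 (Rosa): course_id=2 -> matches History
  - enrollment 4 (Dana): course_id=3 -> matches Networks
  - enrollment 5 (Karen): course_id=1 -> matches Calculus
  - enrollment 6 (Dave): course_id=3 -> matches Networks
  - enrollment 7 (Pete): course_id=4 -> matches Databases
  - enrollment 8 (Uma): course_id=NULL, no match -> dropped
  - enrollment 9 (Aaron): course_id=2 -> matches History
So 1 of 9 rows is dropped.

SQL:
SELECT a.student, b.title AS course
FROM enrollments a
INNER JOIN courses b ON a.course_id = b.id

Result:
student | course   
--------+----------
Mia     | History  
Leo     | History  
Rosa    | History  
Dana    | Networks 
Karen   | Calculus 
Dave    | Networks 
Pete    | Databases
Aaron   | History  
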